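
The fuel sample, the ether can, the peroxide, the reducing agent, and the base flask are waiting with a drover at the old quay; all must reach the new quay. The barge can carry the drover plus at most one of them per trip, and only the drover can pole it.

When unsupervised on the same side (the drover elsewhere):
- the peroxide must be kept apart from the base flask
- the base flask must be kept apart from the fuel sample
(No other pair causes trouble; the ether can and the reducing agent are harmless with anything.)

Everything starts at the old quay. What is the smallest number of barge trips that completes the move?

Counting alone: the drover can take at most 1 across per trip to the new quay, so moving all 5 needs at least 5 loaded trips out, with a return between consecutive ones — at least 9 crossings.
The safety rule pushes this higher. Following every safe sequence of crossings, the most of the 5 that can be at the new quay as the barge arrives there on crossing 9 is 4 — never all 5.
So no plan with fewer than 11 crossings exists, and this one achieves 11:
1. Drover goes to the new quay with the base flask.  [the old quay: the ether can, the fuel sample, the peroxide, the reducing agent | the new quay: the base flask]
2. Drover goes back to the old quay alone.  [the old quay: the ether can, the fuel sample, the peroxide, the reducing agent | the new quay: the base flask]
3. Drover goes to the new quay with the fuel sample.  [the old quay: the ether can, the peroxide, the reducing agent | the new quay: the base flask, the fuel sample]
4. Drover goes back to the old quay with the base flask.  [the old quay: the base flask, the ether can, the peroxide, the reducing agent | the new quay: the fuel sample]
5. Drover goes to the new quay with the peroxide.  [the old quay: the base flask, the ether can, the reducing agent | the new quay: the fuel sample, the peroxide]
6. Drover goes back to the old quay alone.  [the old quay: the base flask, the ether can, the reducing agent | the new quay: the fuel sample, the peroxide]
7. Drover goes to the new quay with the ether can.  [the old quay: the base flask, the reducing agent | the new quay: the ether can, the fuel sample, the peroxide]
8. Drover goes back to the old quay alone.  [the old quay: the base flask, the reducing agent | the new quay: the ether can, the fuel sample, the peroxide]
9. Drover goes to the new quay with the reducing agent.  [the old quay: the base flask | the new quay: the ether can, the fuel sample, the peroxide, the reducing agent]
10. Drover goes back to the old quay alone.  [the old quay: the base flask | the new quay: the ether can, the fuel sample, the peroxide, the reducing agent]
11. Drover goes to the new quay with the base flask.  [the old quay: — | the new quay: the base flask, the ether can, the fuel sample, the peroxide, the reducing agent]

11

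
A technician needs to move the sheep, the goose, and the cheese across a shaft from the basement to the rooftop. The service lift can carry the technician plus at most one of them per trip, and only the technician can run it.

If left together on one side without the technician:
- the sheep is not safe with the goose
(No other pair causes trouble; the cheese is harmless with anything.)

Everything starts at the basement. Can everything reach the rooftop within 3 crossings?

Counting alone: the technician can take at most 1 across per trip to the rooftop, so moving all 3 needs at least 3 loaded trips out, with a return between consecutive ones — at least 5 crossings.
Since 3 < 5, 3 crossings cannot be enough. (The shortest complete plan in fact takes 5:)
1. Technician goes to the rooftop with the sheep.  [the basement: the cheese, the goose | the rooftop: the sheep]
2. Technician goes back to the basement alone.  [the basement: the cheese, the goose | the rooftop: the sheep]
3. Technician goes to the rooftop with the cheese.  [the basement: the goose | the rooftop: the cheese, the sheep]
4. Technician goes back to the basement alone.  [the basement: the goose | the rooftop: the cheese, the sheep]
5. Technician goes to the rooftop with the goose.  [the basement: — | the rooftop: the cheese, the goose, the sheep]

No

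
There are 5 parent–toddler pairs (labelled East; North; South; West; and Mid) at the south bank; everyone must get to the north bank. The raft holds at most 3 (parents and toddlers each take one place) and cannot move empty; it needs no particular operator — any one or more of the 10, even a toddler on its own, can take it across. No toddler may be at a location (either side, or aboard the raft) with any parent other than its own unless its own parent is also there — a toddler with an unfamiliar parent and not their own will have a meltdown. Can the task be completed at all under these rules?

Yes

1. parent East and toddler East cross → the north bank.
2. parent East crosses ← the south bank.
3. toddler North, toddler South, and toddler West cross → the north bank.
4. toddler East crosses ← the south bank.
5. parent North, parent South, and parent West cross → the north bank.
6. parent North and toddler North cross ← the south bank.
7. parent East, parent Mid, and parent North cross → the north bank.
8. toddler South crosses ← the south bank.
9. toddler East and toddler North cross → the north bank.
10. toddler East crosses ← the south bank.
11. toddler East, toddler Mid, and toddler South cross → the north bank.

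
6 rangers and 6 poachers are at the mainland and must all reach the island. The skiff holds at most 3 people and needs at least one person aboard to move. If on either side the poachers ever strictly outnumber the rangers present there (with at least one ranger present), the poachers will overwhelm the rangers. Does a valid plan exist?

Following every safe sequence of crossings from the start, the most of the 12 that can be at the island as the skiff arrives there on crossings 1, 3, 5 is 3, 5, 6 respectively; the best ever achieved is 6 of 12.
From crossing 7 on, no configuration arises that was not already reachable earlier: only 17 distinct safe configurations (who is on which side, and where the skiff is) can ever be reached, none of them has everyone across, and every continuation just revisits them. They are: 0 rangers + 0 poachers across (skiff back at the start); 0 rangers + 1 poacher across (skiff there); 0 rangers + 1 poacher across (skiff back at the start); 0 rangers + 2 poachers across (skiff there); 0 rangers + 2 poachers across (skiff back at the start); 0 rangers + 3 poachers across (skiff there); 0 rangers + 3 poachers across (skiff back at the start); 0 rangers + 4 poachers across (skiff there); 0 rangers + 4 poachers across (skiff back at the start); 0 rangers + 5 poachers across (skiff there); 0 rangers + 5 poachers across (skiff back at the start); 0 rangers + 6 poachers across (skiff there); 1 ranger + 1 poacher across (skiff there); 1 ranger + 1 poacher across (skiff back at the start); 2 rangers + 2 poachers across (skiff there); 2 rangers + 2 poachers across (skiff back at the start); 3 rangers + 3 poachers across (skiff there). So no valid plan exists.

No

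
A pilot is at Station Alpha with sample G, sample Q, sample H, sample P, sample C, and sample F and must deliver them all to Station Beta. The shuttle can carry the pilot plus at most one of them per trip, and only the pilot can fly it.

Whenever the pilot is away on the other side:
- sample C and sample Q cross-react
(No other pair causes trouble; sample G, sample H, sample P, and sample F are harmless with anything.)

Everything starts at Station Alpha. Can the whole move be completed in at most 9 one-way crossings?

Counting alone: the pilot can take at most 1 across per trip to Station Beta, so moving all 6 needs at least 6 loaded trips out, with a return between consecutive ones — at least 11 crossings.
Since 9 < 11, 9 crossings cannot be enough. (The shortest complete plan in fact takes 11:)
1. Pilot goes to Station Beta with sample Q.
2. Pilot goes back to Station Alpha alone.
3. Pilot goes to Station Beta with sample G.
4. Pilot goes back to Station Alpha alone.
5. Pilot goes to Station Beta with sample H.
6. Pilot goes back to Station Alpha alone.
7. Pilot goes to Station Beta with sample P.
8. Pilot goes back to Station Alpha alone.
9. Pilot goes to Station Beta with sample F.
10. Pilot goes back to Station Alpha alone.
11. Pilot goes to Station Beta with sample C.

No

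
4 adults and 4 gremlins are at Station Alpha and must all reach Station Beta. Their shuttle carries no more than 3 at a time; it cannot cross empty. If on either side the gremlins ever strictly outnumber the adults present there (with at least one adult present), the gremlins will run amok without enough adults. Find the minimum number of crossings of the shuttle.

9

Counting alone: each trip to Station Beta takes at most 3 across and each return brings at least 1 back, so after t trips out (and t−1 returns) at most 3t − (t−1) of the 8 are across; that first reaches 8 at t = 4, so at least 7 crossings are needed.
The safety rule pushes this higher. Following every safe sequence of crossings, the most of the 8 that can be at Station Beta as the shuttle arrives there on crossing 7 is 7 — never all 8.
So no plan with fewer than 9 crossings exists, and this one achieves 9:
1. 2 gremlins → Station Beta.  (Station Alpha: 4A 2G; Station Beta: 0A 2G)
2. 1 gremlin ← Station Alpha.  (Station Alpha: 4A 3G; Station Beta: 0A 1G)
3. 3 gremlins → Station Beta.  (Station Alpha: 4A 0G; Station Beta: 0A 4G)
4. 1 gremlin ← Station Alpha.  (Station Alpha: 4A 1G; Station Beta: 0A 3G)
5. 3 adults → Station Beta.  (Station Alpha: 1A 1G; Station Beta: 3A 3G)
6. 1 adult and 1 gremlin ← Station Alpha.  (Station Alpha: 2A 2G; Station Beta: 2A 2G)
7. 2 adults → Station Beta.  (Station Alpha: 0A 2G; Station Beta: 4A 2G)
8. 1 gremlin ← Station Alpha.  (Station Alpha: 0A 3G; Station Beta: 4A 1G)
9. 3 gremlins → Station Beta.  (Station Alpha: 0A 0G; Station Beta: 4A 4G)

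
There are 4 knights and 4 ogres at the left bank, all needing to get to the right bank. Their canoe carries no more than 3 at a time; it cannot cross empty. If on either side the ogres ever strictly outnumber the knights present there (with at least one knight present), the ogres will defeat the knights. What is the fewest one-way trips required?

9

Counting alone: each trip to the right bank takes at most 3 across and each return brings at least 1 back, so after t trips out (and t−1 returns) at most 3t − (t−1) of the 8 are across; that first reaches 8 at t = 4, so at least 7 crossings are needed.
The safety rule pushes this higher. Following every safe sequence of crossings, the most of the 8 that can be at the right bank as the canoe arrives there on crossing 7 is 7 — never all 8.
So no plan with fewer than 9 crossings exists, and this one achieves 9:
1. 2 ogres → the right bank.  (the left bank: 4K 2O; the right bank: 0K 2O)
2. 1 ogre ← the left bank.  (the left bank: 4K 3O; the right bank: 0K 1O)
3. 3 ogres → the right bank.  (the left bank: 4K 0O; the right bank: 0K 4O)
4. 1 ogre ← the left bank.  (the left bank: 4K 1O; the right bank: 0K 3O)
5. 3 knights → the right bank.  (the left bank: 1K 1O; the right bank: 3K 3O)
6. 1 knight and 1 ogre ← the left bank.  (the left bank: 2K 2O; the right bank: 2K 2O)
7. 2 knights → the right bank.  (the left bank: 0K 2O; the right bank: 4K 2O)
8. 1 ogre ← the left bank.  (the left bank: 0K 3O; the right bank: 4K 1O)
9. 3 ogres → the right bank.  (the left bank: 0K 0O; the right bank: 4K 4O)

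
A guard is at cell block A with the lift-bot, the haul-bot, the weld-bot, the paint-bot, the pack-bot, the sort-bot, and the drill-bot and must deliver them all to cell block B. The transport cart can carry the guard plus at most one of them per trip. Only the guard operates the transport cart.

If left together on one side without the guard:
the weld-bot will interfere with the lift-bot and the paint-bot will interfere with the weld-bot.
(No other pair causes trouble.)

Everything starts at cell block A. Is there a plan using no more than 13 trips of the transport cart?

Counting alone: the guard can take at most 1 across per trip to cell block B, so moving all 7 needs at least 7 loaded trips out, with a return between consecutive ones — at least 13 crossings.
The safety rule pushes this higher. Following every safe sequence of crossings, the most of the 7 that can be at cell block B as the transport cart arrives there on crossing 13 is 6 — never all 7.
So the move cannot be finished within 13 crossings. (The shortest complete plan takes 15:)
1. Guard goes to cell block B with the weld-bot.  [cell block A: the drill-bot, the haul-bot, the lift-bot, the pack-bot, the paint-bot, the sort-bot | cell block B: the weld-bot]
2. Guard goes back to cell block A alone.  [cell block A: the drill-bot, the haul-bot, the lift-bot, the pack-bot, the paint-bot, the sort-bot | cell block B: the weld-bot]
3. Guard goes to cell block B with the lift-bot.  [cell block A: the drill-bot, the haul-bot, the pack-bot, the paint-bot, the sort-bot | cell block B: the lift-bot, the weld-bot]
4. Guard goes back to cell block A with the weld-bot.  [cell block A: the drill-bot, the haul-bot, the pack-bot, the paint-bot, the sort-bot, the weld-bot | cell block B: the lift-bot]
5. Guard goes to cell block B with the paint-bot.  [cell block A: the drill-bot, the haul-bot, the pack-bot, the sort-bot, the weld-bot | cell block B: the lift-bot, the paint-bot]
6. Guard goes back to cell block A alone.  [cell block A: the drill-bot, the haul-bot, the pack-bot, the sort-bot, the weld-bot | cell block B: the lift-bot, the paint-bot]
7. Guard goes to cell block B with the haul-bot.  [cell block A: the drill-bot, the pack-bot, the sort-bot, the weld-bot | cell block B: the haul-bot, the lift-bot, the paint-bot]
8. Guard goes back to cell block A alone.  [cell block A: the drill-bot, the pack-bot, the sort-bot, the weld-bot | cell block B: the haul-bot, the lift-bot, the paint-bot]
9. Guard goes to cell block B with the pack-bot.  [cell block A: the drill-bot, the sort-bot, the weld-bot | cell block B: the haul-bot, the lift-bot, the pack-bot, the paint-bot]
10. Guard goes back to cell block A alone.  [cell block A: the drill-bot, the sort-bot, the weld-bot | cell block B: the haul-bot, the lift-bot, the pack-bot, the paint-bot]
11. Guard goes to cell block B with the sort-bot.  [cell block A: the drill-bot, the weld-bot | cell block B: the haul-bot, the lift-bot, the pack-bot, the paint-bot, the sort-bot]
12. Guard goes back to cell block A alone.  [cell block A: the drill-bot, the weld-bot | cell block B: the haul-bot, the lift-bot, the pack-bot, the paint-bot, the sort-bot]
13. Guard goes to cell block B with the drill-bot.  [cell block A: the weld-bot | cell block B: the drill-bot, the haul-bot, the lift-bot, the pack-bot, the paint-bot, the sort-bot]
14. Guard goes back to cell block A alone.  [cell block A: the weld-bot | cell block B: the drill-bot, the haul-bot, the lift-bot, the pack-bot, the paint-bot, the sort-bot]
15. Guard goes to cell block B with the weld-bot.  [cell block A: — | cell block B: the drill-bot, the haul-bot, the lift-bot, the pack-bot, the paint-bot, the sort-bot, the weld-bot]

No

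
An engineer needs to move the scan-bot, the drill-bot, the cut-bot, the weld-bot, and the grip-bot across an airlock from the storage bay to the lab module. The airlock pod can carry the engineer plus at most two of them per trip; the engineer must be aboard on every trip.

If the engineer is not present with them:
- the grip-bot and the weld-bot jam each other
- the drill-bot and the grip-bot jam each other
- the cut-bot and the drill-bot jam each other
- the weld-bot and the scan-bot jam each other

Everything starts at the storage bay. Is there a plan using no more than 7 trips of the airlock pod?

Yes — this plan uses 7 crossings (≤ 7):
1. Engineer goes to the lab module with the drill-bot and the weld-bot.  [the storage bay: the cut-bot, the grip-bot, the scan-bot | the lab module: the drill-bot, the weld-bot]
2. Engineer goes back to the storage bay alone.  [the storage bay: the cut-bot, the grip-bot, the scan-bot | the lab module: the drill-bot, the weld-bot]
3. Engineer goes to the lab module with the scan-bot.  [the storage bay: the cut-bot, the grip-bot | the lab module: the drill-bot, the scan-bot, the weld-bot]
4. Engineer goes back to the storage bay with the weld-bot.  [the storage bay: the cut-bot, the grip-bot, the weld-bot | the lab module: the drill-bot, the scan-bot]
5. Engineer goes to the lab module with the cut-bot and the grip-bot.  [the storage bay: the weld-bot | the lab module: the cut-bot, the drill-bot, the grip-bot, the scan-bot]
6. Engineer goes back to the storage bay with the drill-bot.  [the storage bay: the drill-bot, the weld-bot | the lab module: the cut-bot, the grip-bot, the scan-bot]
7. Engineer goes to the lab module with the drill-bot and the weld-bot.  [the storage bay: — | the lab module: the cut-bot, the drill-bot, the grip-bot, the scan-bot, the weld-bot]

Yes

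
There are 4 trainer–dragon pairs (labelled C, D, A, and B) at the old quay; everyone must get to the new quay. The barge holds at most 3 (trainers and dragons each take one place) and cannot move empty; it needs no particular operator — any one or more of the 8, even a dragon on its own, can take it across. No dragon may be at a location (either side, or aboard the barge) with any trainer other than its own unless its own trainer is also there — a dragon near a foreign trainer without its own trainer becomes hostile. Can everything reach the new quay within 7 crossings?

No

Counting alone: each trip to the new quay takes at most 3 across and each return brings at least 1 back, so after t trips out (and t−1 returns) at most 3t − (t−1) of the 8 are across; that first reaches 8 at t = 4, so at least 7 crossings are needed.
The safety rule pushes this higher. Following every safe sequence of crossings, the most of the 8 that can be at the new quay as the barge arrives there on crossing 7 is 7 — never all 8.
So the move cannot be finished within 7 crossings. (The shortest complete plan takes 9:)
1. dragon C and trainer C cross → the new quay.
2. trainer C crosses ← the old quay.
3. dragon D, trainer C, and trainer D cross → the new quay.
4. dragon C and trainer C cross ← the old quay.
5. trainer A, trainer B, and trainer C cross → the new quay.
6. dragon D crosses ← the old quay.
7. dragon C and dragon D cross → the new quay.
8. dragon C crosses ← the old quay.
9. dragon A, dragon B, and dragon C cross → the new quay.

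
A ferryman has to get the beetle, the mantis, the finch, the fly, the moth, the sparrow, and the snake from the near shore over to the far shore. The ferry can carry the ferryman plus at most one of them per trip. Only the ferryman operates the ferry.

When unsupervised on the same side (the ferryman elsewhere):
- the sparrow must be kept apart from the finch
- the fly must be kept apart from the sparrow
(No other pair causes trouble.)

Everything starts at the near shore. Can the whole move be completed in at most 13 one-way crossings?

Counting alone: the ferryman can take at most 1 across per trip to the far shore, so moving all 7 needs at least 7 loaded trips out, with a return between consecutive ones — at least 13 crossings.
The safety rule pushes this higher. Following every safe sequence of crossings, the most of the 7 that can be at the far shore as the ferry arrives there on crossing 13 is 6 — never all 7.
So the move cannot be finished within 13 crossings. (The shortest complete plan takes 15:)
1. Ferryman goes to the far shore with the sparrow.  [the near shore: the beetle, the finch, the fly, the mantis, the moth, the snake | the far shore: the sparrow]
2. Ferryman goes back to the near shore alone.  [the near shore: the beetle, the finch, the fly, the mantis, the moth, the snake | the far shore: the sparrow]
3. Ferryman goes to the far shore with the beetle.  [the near shore: the finch, the fly, the mantis, the moth, the snake | the far shore: the beetle, the sparrow]
4. Ferryman goes back to the near shore alone.  [the near shore: the finch, the fly, the mantis, the moth, the snake | the far shore: the beetle, the sparrow]
5. Ferryman goes to the far shore with the mantis.  [the near shore: the finch, the fly, the moth, the snake | the far shore: the beetle, the mantis, the sparrow]
6. Ferryman goes back to the near shore alone.  [the near shore: the finch, the fly, the moth, the snake | the far shore: the beetle, the mantis, the sparrow]
7. Ferryman goes to the far shore with the finch.  [the near shore: the fly, the moth, the snake | the far shore: the beetle, the finch, the mantis, the sparrow]
8. Ferryman goes back to the near shore with the sparrow.  [the near shore: the fly, the moth, the snake, the sparrow | the far shore: the beetle, the finch, the mantis]
9. Ferryman goes to the far shore with the fly.  [the near shore: the moth, the snake, the sparrow | the far shore: the beetle, the finch, the fly, the mantis]
10. Ferryman goes back to the near shore alone.  [the near shore: the moth, the snake, the sparrow | the far shore: the beetle, the finch, the fly, the mantis]
11. Ferryman goes to the far shore with the moth.  [the near shore: the snake, the sparrow | the far shore: the beetle, the finch, the fly, the mantis, the moth]
12. Ferryman goes back to the near shore alone.  [the near shore: the snake, the sparrow | the far shore: the beetle, the finch, the fly, the mantis, the moth]
13. Ferryman goes to the far shore with the snake.  [the near shore: the sparrow | the far shore: the beetle, the finch, the fly, the mantis, the moth, the snake]
14. Ferryman goes back to the near shore alone.  [the near shore: the sparrow | the far shore: the beetle, the finch, the fly, the mantis, the moth, the snake]
15. Ferryman goes to the far shore with the sparrow.  [the near shore: — | the far shore: the beetle, the finch, the fly, the mantis, the moth, the snake, the sparrow]

No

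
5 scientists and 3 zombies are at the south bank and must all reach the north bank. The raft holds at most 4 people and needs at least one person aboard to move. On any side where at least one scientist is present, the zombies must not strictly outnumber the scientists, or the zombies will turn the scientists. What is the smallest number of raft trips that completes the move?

5

Counting alone: each trip to the north bank takes at most 4 across and each return brings at least 1 back, so after t trips out (and t−1 returns) at most 4t − (t−1) of the 8 are across; that first reaches 8 at t = 3, so at least 5 crossings are needed.
The plan below uses exactly 5 crossings, so it is optimal:
1. 2 zombies → the north bank.  (the south bank: 5S 1Z; the north bank: 0S 2Z)
2. 1 zombie ← the south bank.  (the south bank: 5S 2Z; the north bank: 0S 1Z)
3. 3 scientists and 1 zombie → the north bank.  (the south bank: 2S 1Z; the north bank: 3S 2Z)
4. 1 zombie ← the south bank.  (the south bank: 2S 2Z; the north bank: 3S 1Z)
5. 2 scientists and 2 zombies → the north bank.  (the south bank: 0S 0Z; the north bank: 5S 3Z)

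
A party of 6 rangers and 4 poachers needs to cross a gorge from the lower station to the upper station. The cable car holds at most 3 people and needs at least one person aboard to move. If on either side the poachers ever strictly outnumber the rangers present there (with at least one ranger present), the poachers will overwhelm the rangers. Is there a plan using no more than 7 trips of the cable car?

No

Counting alone: each trip to the upper station takes at most 3 across and each return brings at least 1 back, so after t trips out (and t−1 returns) at most 3t − (t−1) of the 10 are across; that first reaches 10 at t = 5, so at least 9 crossings are needed.
Since 7 < 9, 7 crossings cannot be enough. (The shortest complete plan in fact takes 9:)
1. 2 poachers → the upper station.  (the lower station: 6R 2P; the upper station: 0R 2P)
2. 1 poacher ← the lower station.  (the lower station: 6R 3P; the upper station: 0R 1P)
3. 3 poachers → the upper station.  (the lower station: 6R 0P; the upper station: 0R 4P)
4. 1 poacher ← the lower station.  (the lower station: 6R 1P; the upper station: 0R 3P)
5. 3 rangers → the upper station.  (the lower station: 3R 1P; the upper station: 3R 3P)
6. 1 poacher ← the lower station.  (the lower station: 3R 2P; the upper station: 3R 2P)
7. 1 ranger and 2 poachers → the upper station.  (the lower station: 2R 0P; the upper station: 4R 4P)
8. 1 poacher ← the lower station.  (the lower station: 2R 1P; the upper station: 4R 3P)
9. 2 rangers and 1 poacher → the upper station.  (the lower station: 0R 0P; the upper station: 6R 4P)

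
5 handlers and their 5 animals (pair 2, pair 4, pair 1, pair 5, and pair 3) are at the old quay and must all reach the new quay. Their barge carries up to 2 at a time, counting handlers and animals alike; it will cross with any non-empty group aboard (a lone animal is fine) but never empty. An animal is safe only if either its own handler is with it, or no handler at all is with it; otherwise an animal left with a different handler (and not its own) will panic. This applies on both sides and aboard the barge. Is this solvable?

No

Following every safe sequence of crossings from the start, the most of the 10 that can be at the new quay as the barge arrives there on crossings 1, 3, 5, 7 is 2, 3, 4, 5 respectively; the best ever achieved is 5 of 10.
From crossing 9 on, no configuration arises that was not already reachable earlier: only 82 distinct safe configurations (who is on which side, and where the barge is) can ever be reached, none of them has everyone across, and every continuation just revisits them. So no valid plan exists.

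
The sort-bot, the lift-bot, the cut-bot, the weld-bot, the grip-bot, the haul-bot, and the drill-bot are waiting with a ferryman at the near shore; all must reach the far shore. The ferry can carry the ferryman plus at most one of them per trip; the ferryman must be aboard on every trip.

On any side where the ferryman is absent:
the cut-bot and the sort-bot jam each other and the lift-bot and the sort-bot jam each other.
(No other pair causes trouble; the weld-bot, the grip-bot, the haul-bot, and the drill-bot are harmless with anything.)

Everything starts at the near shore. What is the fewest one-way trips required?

Counting alone: the ferryman can take at most 1 across per trip to the far shore, so moving all 7 needs at least 7 loaded trips out, with a return between consecutive ones — at least 13 crossings.
The safety rule pushes this higher. Following every safe sequence of crossings, the most of the 7 that can be at the far shore as the ferry arrives there on crossing 13 is 6 — never all 7.
So no plan with fewer than 15 crossings exists, and this one achieves 15:
1. Ferryman goes to the far shore with the sort-bot.
2. Ferryman goes back to the near shore alone.
3. Ferryman goes to the far shore with the lift-bot.
4. Ferryman goes back to the near shore with the sort-bot.
5. Ferryman goes to the far shore with the cut-bot.
6. Ferryman goes back to the near shore alone.
7. Ferryman goes to the far shore with the weld-bot.
8. Ferryman goes back to the near shore alone.
9. Ferryman goes to the far shore with the grip-bot.
10. Ferryman goes back to the near shore alone.
11. Ferryman goes to the far shore with the haul-bot.
12. Ferryman goes back to the near shore alone.
13. Ferryman goes to the far shore with the drill-bot.
14. Ferryman goes back to the near shore alone.
15. Ferryman goes to the far shore with the sort-bot.

15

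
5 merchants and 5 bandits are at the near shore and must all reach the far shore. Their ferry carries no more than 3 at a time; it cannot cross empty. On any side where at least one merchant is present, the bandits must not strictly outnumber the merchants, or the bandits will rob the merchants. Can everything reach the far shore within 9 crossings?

Counting alone: each trip to the far shore takes at most 3 across and each return brings at least 1 back, so after t trips out (and t−1 returns) at most 3t − (t−1) of the 10 are across; that first reaches 10 at t = 5, so at least 9 crossings are needed.
The safety rule pushes this higher. Following every safe sequence of crossings, the most of the 10 that can be at the far shore as the ferry arrives there on crossing 9 is 9 — never all 10.
So the move cannot be finished within 9 crossings. (The shortest complete plan takes 11:)
1. 2 bandits → the far shore.  (the near shore: 5M 3B; the far shore: 0M 2B)
2. 1 bandit ← the near shore.  (the near shore: 5M 4B; the far shore: 0M 1B)
3. 3 bandits → the far shore.  (the near shore: 5M 1B; the far shore: 0M 4B)
4. 1 bandit ← the near shore.  (the near shore: 5M 2B; the far shore: 0M 3B)
5. 3 merchants → the far shore.  (the near shore: 2M 2B; the far shore: 3M 3B)
6. 1 merchant and 1 bandit ← the near shore.  (the near shore: 3M 3B; the far shore: 2M 2B)
7. 3 merchants → the far shore.  (the near shore: 0M 3B; the far shore: 5M 2B)
8. 1 bandit ← the near shore.  (the near shore: 0M 4B; the far shore: 5M 1B)
9. 2 bandits → the far shore.  (the near shore: 0M 2B; the far shore: 5M 3B)
10. 1 bandit ← the near shore.  (the near shore: 0M 3B; the far shore: 5M 2B)
11. 3 bandits → the far shore.  (the near shore: 0M 0B; the far shore: 5M 5B)

No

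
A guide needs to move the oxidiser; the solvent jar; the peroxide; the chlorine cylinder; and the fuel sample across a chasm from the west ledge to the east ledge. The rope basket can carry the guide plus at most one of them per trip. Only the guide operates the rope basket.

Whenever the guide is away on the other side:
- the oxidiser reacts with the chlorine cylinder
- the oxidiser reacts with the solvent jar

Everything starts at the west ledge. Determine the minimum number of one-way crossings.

Counting alone: the guide can take at most 1 across per trip to the east ledge, so moving all 5 needs at least 5 loaded trips out, with a return between consecutive ones — at least 9 crossings.
The safety rule pushes this higher. Following every safe sequence of crossings, the most of the 5 that can be at the east ledge as the rope basket arrives there on crossing 9 is 4 — never all 5.
So no plan with fewer than 11 crossings exists, and this one achieves 11:
1. Guide goes to the east ledge with the oxidiser.
2. Guide goes back to the west ledge alone.
3. Guide goes to the east ledge with the solvent jar.
4. Guide goes back to the west ledge with the oxidiser.
5. Guide goes to the east ledge with the chlorine cylinder.
6. Guide goes back to the west ledge alone.
7. Guide goes to the east ledge with the peroxide.
8. Guide goes back to the west ledge alone.
9. Guide goes to the east ledge with the fuel sample.
10. Guide goes back to the west ledge alone.
11. Guide goes to the east ledge with the oxidiser.

11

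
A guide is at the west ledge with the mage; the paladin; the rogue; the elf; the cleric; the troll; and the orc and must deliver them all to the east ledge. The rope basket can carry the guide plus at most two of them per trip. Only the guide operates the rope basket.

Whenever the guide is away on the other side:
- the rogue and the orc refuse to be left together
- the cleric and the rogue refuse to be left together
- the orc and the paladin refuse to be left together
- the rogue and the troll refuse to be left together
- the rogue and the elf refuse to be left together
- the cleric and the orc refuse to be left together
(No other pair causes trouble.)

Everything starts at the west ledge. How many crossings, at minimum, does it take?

11

Counting alone: the guide can take at most 2 across per trip to the east ledge, so moving all 7 needs at least 4 loaded trips out, with a return between consecutive ones — at least 7 crossings.
The safety rule pushes this higher. Following every safe sequence of crossings, the most of the 7 that can be at the east ledge as the rope basket arrives there on crossings 7, 9 is 5, 6 respectively — never all 7.
So no plan with fewer than 11 crossings exists, and this one achieves 11:
1. Guide goes to the east ledge with the orc and the rogue.
2. Guide goes back to the west ledge with the rogue.
3. Guide goes to the east ledge with the mage and the rogue.
4. Guide goes back to the west ledge with the rogue.
5. Guide goes to the east ledge with the paladin and the rogue.
6. Guide goes back to the west ledge with the orc.
7. Guide goes to the east ledge with the cleric and the elf.
8. Guide goes back to the west ledge with the rogue.
9. Guide goes to the east ledge with the rogue and the troll.
10. Guide goes back to the west ledge with the rogue.
11. Guide goes to the east ledge with the orc and the rogue.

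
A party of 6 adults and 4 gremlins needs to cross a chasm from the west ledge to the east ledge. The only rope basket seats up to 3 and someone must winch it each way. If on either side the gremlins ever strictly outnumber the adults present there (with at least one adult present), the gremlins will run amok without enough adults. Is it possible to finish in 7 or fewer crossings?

Counting alone: each trip to the east ledge takes at most 3 across and each return brings at least 1 back, so after t trips out (and t−1 returns) at most 3t − (t−1) of the 10 are across; that first reaches 10 at t = 5, so at least 9 crossings are needed.
Since 7 < 9, 7 crossings cannot be enough. (The shortest complete plan in fact takes 9:)
1. 2 gremlins → the east ledge.  (the west ledge: 6A 2G; the east ledge: 0A 2G)
2. 1 gremlin ← the west ledge.  (the west ledge: 6A 3G; the east ledge: 0A 1G)
3. 3 gremlins → the east ledge.  (the west ledge: 6A 0G; the east ledge: 0A 4G)
4. 1 gremlin ← the west ledge.  (the west ledge: 6A 1G; the east ledge: 0A 3G)
5. 3 adults → the east ledge.  (the west ledge: 3A 1G; the east ledge: 3A 3G)
6. 1 gremlin ← the west ledge.  (the west ledge: 3A 2G; the east ledge: 3A 2G)
7. 1 adult and 2 gremlins → the east ledge.  (the west ledge: 2A 0G; the east ledge: 4A 4G)
8. 1 gremlin ← the west ledge.  (the west ledge: 2A 1G; the east ledge: 4A 3G)
9. 2 adults and 1 gremlin → the east ledge.  (the west ledge: 0A 0G; the east ledge: 6A 4G)

No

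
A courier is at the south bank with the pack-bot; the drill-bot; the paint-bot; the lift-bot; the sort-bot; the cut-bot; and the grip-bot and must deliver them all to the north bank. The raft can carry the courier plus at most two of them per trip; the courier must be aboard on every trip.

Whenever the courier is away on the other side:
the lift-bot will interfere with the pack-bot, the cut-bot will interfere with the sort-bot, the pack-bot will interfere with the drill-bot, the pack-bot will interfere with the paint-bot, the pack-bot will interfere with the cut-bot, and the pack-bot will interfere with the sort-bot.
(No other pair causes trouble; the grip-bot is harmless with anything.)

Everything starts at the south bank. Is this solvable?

Yes

1. Courier goes to the north bank with the pack-bot and the sort-bot.
2. Courier goes back to the south bank with the pack-bot.
3. Courier goes to the north bank with the drill-bot and the pack-bot.
4. Courier goes back to the south bank with the pack-bot.
5. Courier goes to the north bank with the pack-bot and the paint-bot.
6. Courier goes back to the south bank with the pack-bot.
7. Courier goes to the north bank with the lift-bot and the pack-bot.
8. Courier goes back to the south bank with the pack-bot.
9. Courier goes to the north bank with the grip-bot and the pack-bot.
10. Courier goes back to the south bank with the pack-bot.
11. Courier goes to the north bank with the cut-bot and the pack-bot.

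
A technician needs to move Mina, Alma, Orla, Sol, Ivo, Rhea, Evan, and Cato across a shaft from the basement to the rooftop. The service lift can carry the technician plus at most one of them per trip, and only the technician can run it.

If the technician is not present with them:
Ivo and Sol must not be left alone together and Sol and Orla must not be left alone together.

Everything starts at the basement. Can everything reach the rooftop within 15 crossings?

No

Counting alone: the technician can take at most 1 across per trip to the rooftop, so moving all 8 needs at least 8 loaded trips out, with a return between consecutive ones — at least 15 crossings.
The safety rule pushes this higher. Following every safe sequence of crossings, the most of the 8 that can be at the rooftop as the service lift arrives there on crossing 15 is 7 — never all 8.
So the move cannot be finished within 15 crossings. (The shortest complete plan takes 17:)
1. Technician goes to the rooftop with Sol.
2. Technician goes back to the basement alone.
3. Technician goes to the rooftop with Mina.
4. Technician goes back to the basement alone.
5. Technician goes to the rooftop with Alma.
6. Technician goes back to the basement alone.
7. Technician goes to the rooftop with Orla.
8. Technician goes back to the basement with Sol.
9. Technician goes to the rooftop with Ivo.
10. Technician goes back to the basement alone.
11. Technician goes to the rooftop with Rhea.
12. Technician goes back to the basement alone.
13. Technician goes to the rooftop with Evan.
14. Technician goes back to the basement alone.
15. Technician goes to the rooftop with Cato.
16. Technician goes back to the basement alone.
17. Technician goes to the rooftop with Sol.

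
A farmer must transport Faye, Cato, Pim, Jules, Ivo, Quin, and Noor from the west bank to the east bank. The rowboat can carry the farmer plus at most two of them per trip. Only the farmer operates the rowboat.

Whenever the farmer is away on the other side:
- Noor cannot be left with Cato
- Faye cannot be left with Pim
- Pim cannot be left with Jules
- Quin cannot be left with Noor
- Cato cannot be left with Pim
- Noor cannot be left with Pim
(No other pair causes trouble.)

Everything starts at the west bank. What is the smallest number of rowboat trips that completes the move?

11

Counting alone: the farmer can take at most 2 across per trip to the east bank, so moving all 7 needs at least 4 loaded trips out, with a return between consecutive ones — at least 7 crossings.
The safety rule pushes this higher. Following every safe sequence of crossings, the most of the 7 that can be at the east bank as the rowboat arrives there on crossings 7, 9 is 5, 6 respectively — never all 7.
So no plan with fewer than 11 crossings exists, and this one achieves 11:
1. Farmer goes to the east bank with Noor and Pim.
2. Farmer goes back to the west bank with Pim.
3. Farmer goes to the east bank with Faye and Pim.
4. Farmer goes back to the west bank with Pim.
5. Farmer goes to the east bank with Cato and Jules.
6. Farmer goes back to the west bank with Cato.
7. Farmer goes to the east bank with Cato and Ivo.
8. Farmer goes back to the west bank with Cato.
9. Farmer goes to the east bank with Cato and Quin.
10. Farmer goes back to the west bank with Noor.
11. Farmer goes to the east bank with Noor and Pim.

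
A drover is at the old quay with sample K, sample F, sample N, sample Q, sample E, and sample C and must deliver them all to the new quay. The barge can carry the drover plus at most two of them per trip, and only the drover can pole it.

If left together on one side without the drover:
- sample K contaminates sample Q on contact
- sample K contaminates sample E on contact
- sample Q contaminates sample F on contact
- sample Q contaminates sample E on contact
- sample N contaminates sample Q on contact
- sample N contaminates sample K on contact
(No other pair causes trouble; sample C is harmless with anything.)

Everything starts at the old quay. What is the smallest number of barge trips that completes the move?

Counting alone: the drover can take at most 2 across per trip to the new quay, so moving all 6 needs at least 3 loaded trips out, with a return between consecutive ones — at least 5 crossings.
The safety rule pushes this higher. Following every safe sequence of crossings, the most of the 6 that can be at the new quay as the barge arrives there on crossings 5, 7 is 4, 5 respectively — never all 6.
So no plan with fewer than 9 crossings exists, and this one achieves 9:
1. Drover goes to the new quay with sample K and sample Q.  [the old quay: sample C, sample E, sample F, sample N | the new quay: sample K, sample Q]
2. Drover goes back to the old quay with sample K.  [the old quay: sample C, sample E, sample F, sample K, sample N | the new quay: sample Q]
3. Drover goes to the new quay with sample F and sample K.  [the old quay: sample C, sample E, sample N | the new quay: sample F, sample K, sample Q]
4. Drover goes back to the old quay with sample Q.  [the old quay: sample C, sample E, sample N, sample Q | the new quay: sample F, sample K]
5. Drover goes to the new quay with sample E and sample N.  [the old quay: sample C, sample Q | the new quay: sample E, sample F, sample K, sample N]
6. Drover goes back to the old quay with sample K.  [the old quay: sample C, sample K, sample Q | the new quay: sample E, sample F, sample N]
7. Drover goes to the new quay with sample C and sample K.  [the old quay: sample Q | the new quay: sample C, sample E, sample F, sample K, sample N]
8. Drover goes back to the old quay with sample K.  [the old quay: sample K, sample Q | the new quay: sample C, sample E, sample F, sample N]
9. Drover goes to the new quay with sample K and sample Q.  [the old quay: — | the new quay: sample C, sample E, sample F, sample K, sample N, sample Q]

9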